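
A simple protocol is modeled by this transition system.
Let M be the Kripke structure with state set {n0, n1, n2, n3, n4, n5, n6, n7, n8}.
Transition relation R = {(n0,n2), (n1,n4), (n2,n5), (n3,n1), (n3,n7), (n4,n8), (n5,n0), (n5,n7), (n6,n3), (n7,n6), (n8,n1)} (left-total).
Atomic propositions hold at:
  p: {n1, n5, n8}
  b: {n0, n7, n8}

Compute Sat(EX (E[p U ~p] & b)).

Sat(~p) = {n0, n2, n3, n4, n6, n7}
E[p U ~p]: least fixpoint, start Z0 = Sat(~p) = {n0, n2, n3, n4, n6, n7}, add states in Sat(p) with some successor in Z. Z1 = {n0, n1, n2, n3, n4, n5, n6, n7}; Z2 = {n0, n1, n2, n3, n4, n5, n6, n7, n8}; fixed.
Sat(E[p U ~p]) = {n0, n1, n2, n3, n4, n5, n6, n7, n8}
Sat(E[p U ~p] & b) = {n0, n7, n8}
Sat(EX (E[p U ~p] & b)) = {s : some successor in {n0, n7, n8}} = {n3, n4, n5}

{n3, n4, n5}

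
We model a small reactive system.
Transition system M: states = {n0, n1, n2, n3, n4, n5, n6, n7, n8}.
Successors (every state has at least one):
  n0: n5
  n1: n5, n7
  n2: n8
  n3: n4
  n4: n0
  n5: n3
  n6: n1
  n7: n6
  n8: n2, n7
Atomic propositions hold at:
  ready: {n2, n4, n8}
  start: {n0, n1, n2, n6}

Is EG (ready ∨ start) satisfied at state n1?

No

Sat(ready ∨ start) = {n0, n1, n2, n4, n6, n8}
EG (ready ∨ start): greatest fixpoint, start Z0 = {n0, n1, n2, n4, n6, n8}, keep only states in Sat with some successor in Z. Z1 = {n2, n4, n6, n8}; Z2 = {n2, n8}; fixed.
Sat(EG (ready ∨ start)) = {n2, n8}
n1 ∉ Sat(EG (ready ∨ start)) = {n2, n8}, so the formula does not hold at n1.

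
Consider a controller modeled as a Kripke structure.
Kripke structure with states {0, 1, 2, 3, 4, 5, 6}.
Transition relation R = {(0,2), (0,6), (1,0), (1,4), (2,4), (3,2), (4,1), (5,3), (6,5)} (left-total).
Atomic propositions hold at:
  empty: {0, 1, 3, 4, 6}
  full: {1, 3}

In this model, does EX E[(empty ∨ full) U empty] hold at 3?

Sat(empty ∨ full) = {0, 1, 3, 4, 6}
E[(empty ∨ full) U empty]: least fixpoint, start Z0 = Sat(empty) = {0, 1, 3, 4, 6}, add states in Sat(empty ∨ full) with some successor in Z. Already a fixed point.
Sat(E[(empty ∨ full) U empty]) = {0, 1, 3, 4, 6}
Sat(EX E[(empty ∨ full) U empty]) = {s : some successor in {0, 1, 3, 4, 6}} = {0, 1, 2, 4, 5}
3 ∉ Sat(EX E[(empty ∨ full) U empty]) = {0, 1, 2, 4, 5}, so the formula does not hold at 3.

No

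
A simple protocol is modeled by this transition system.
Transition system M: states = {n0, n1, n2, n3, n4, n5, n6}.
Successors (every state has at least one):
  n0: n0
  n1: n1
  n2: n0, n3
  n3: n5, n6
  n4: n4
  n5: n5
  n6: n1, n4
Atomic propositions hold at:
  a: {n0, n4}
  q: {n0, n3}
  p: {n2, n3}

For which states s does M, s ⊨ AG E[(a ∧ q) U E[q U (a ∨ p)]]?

Sat(a ∧ q) = {n0}
Sat(a ∨ p) = {n0, n2, n3, n4}
E[q U (a ∨ p)]: least fixpoint, start Z0 = Sat((a ∨ p)) = {n0, n2, n3, n4}, add states in Sat(q) with some successor in Z. Already a fixed point.
Sat(E[q U (a ∨ p)]) = {n0, n2, n3, n4}
E[(a ∧ q) U E[q U (a ∨ p)]]: least fixpoint, start Z0 = Sat(E[q U (a ∨ p)]) = {n0, n2, n3, n4}, add states in Sat(a ∧ q) with some successor in Z. Already a fixed point.
Sat(E[(a ∧ q) U E[q U (a ∨ p)]]) = {n0, n2, n3, n4}
AG E[(a ∧ q) U E[q U (a ∨ p)]]: greatest fixpoint, start Z0 = {n0, n2, n3, n4}, keep only states in Sat with every successor in Z. Z1 = {n0, n2, n4}; Z2 = {n0, n4}; fixed.
Sat(AG E[(a ∧ q) U E[q U (a ∨ p)]]) = {n0, n4}

{n0, n4}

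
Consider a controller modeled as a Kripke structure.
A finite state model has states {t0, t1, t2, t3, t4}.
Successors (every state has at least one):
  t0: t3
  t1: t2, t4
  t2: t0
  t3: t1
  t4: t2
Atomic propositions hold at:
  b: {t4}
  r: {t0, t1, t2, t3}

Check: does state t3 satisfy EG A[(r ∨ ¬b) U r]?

Yes

Sat(¬b) = {t0, t1, t2, t3}
Sat(r ∨ ¬b) = {t0, t1, t2, t3}
A[(r ∨ ¬b) U r]: least fixpoint, start Z0 = Sat(r) = {t0, t1, t2, t3}, add states in Sat(r ∨ ¬b) with every successor in Z. Already a fixed point.
Sat(A[(r ∨ ¬b) U r]) = {t0, t1, t2, t3}
EG A[(r ∨ ¬b) U r]: greatest fixpoint, start Z0 = {t0, t1, t2, t3}, keep only states in Sat with some successor in Z. Already a fixed point.
Sat(EG A[(r ∨ ¬b) U r]) = {t0, t1, t2, t3}
t3 ∈ Sat(EG A[(r ∨ ¬b) U r]) = {t0, t1, t2, t3}, so the formula holds at t3.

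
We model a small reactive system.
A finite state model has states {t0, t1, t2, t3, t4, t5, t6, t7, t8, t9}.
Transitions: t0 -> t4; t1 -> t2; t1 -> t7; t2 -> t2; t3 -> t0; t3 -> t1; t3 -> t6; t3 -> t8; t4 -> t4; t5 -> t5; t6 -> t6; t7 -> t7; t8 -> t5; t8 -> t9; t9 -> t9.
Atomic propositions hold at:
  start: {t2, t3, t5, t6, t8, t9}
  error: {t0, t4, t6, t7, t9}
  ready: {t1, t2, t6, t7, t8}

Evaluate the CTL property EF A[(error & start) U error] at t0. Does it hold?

Sat(error & start) = {t6, t9}
A[(error & start) U error]: least fixpoint, start Z0 = Sat(error) = {t0, t4, t6, t7, t9}, add states in Sat(error & start) with every successor in Z. Already a fixed point.
Sat(A[(error & start) U error]) = {t0, t4, t6, t7, t9}
EF A[(error & start) U error]: least fixpoint, start Z0 = {t0, t4, t6, t7, t9}, add states with some successor in Z. Z1 = {t0, t1, t3, t4, t6, t7, t8, t9}; fixed.
Sat(EF A[(error & start) U error]) = {t0, t1, t3, t4, t6, t7, t8, t9}
t0 ∈ Sat(EF A[(error & start) U error]) = {t0, t1, t3, t4, t6, t7, t8, t9}, so the formula holds at t0.

Yes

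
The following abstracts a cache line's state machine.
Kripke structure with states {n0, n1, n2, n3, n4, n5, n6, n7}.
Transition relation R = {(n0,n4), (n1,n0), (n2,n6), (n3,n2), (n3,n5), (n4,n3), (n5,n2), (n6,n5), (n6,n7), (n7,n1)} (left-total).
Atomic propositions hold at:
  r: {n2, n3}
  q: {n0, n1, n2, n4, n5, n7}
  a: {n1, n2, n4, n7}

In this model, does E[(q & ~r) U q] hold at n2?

Yes

Sat(~r) = {n0, n1, n4, n5, n6, n7}
Sat(q & ~r) = {n0, n1, n4, n5, n7}
E[(q & ~r) U q]: least fixpoint, start Z0 = Sat(q) = {n0, n1, n2, n4, n5, n7}, add states in Sat(q & ~r) with some successor in Z. Already a fixed point.
Sat(E[(q & ~r) U q]) = {n0, n1, n2, n4, n5, n7}
n2 ∈ Sat(E[(q & ~r) U q]) = {n0, n1, n2, n4, n5, n7}, so the formula holds at n2.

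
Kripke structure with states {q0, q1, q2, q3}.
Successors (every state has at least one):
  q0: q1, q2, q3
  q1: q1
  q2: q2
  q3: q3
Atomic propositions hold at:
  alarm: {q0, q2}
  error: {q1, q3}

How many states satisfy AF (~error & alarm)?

Sat(~error) = {q0, q2}
Sat(~error & alarm) = {q0, q2}
AF (~error & alarm): least fixpoint, start Z0 = {q0, q2}, add states with every successor in Z. Already a fixed point.
Sat(AF (~error & alarm)) = {q0, q2}
|Sat(AF (~error & alarm))| = |{q0, q2}| = 2.

2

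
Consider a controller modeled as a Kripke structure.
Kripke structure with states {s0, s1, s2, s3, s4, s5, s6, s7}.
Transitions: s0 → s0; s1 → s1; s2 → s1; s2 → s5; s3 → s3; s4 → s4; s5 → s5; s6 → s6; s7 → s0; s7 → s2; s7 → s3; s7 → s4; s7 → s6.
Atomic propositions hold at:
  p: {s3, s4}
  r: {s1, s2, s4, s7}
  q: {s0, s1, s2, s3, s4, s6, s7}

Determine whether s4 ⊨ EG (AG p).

Yes

AG p: greatest fixpoint, start Z0 = {s3, s4}, keep only states in Sat with every successor in Z. Already a fixed point.
Sat(AG p) = {s3, s4}
EG (AG p): greatest fixpoint, start Z0 = {s3, s4}, keep only states in Sat with some successor in Z. Already a fixed point.
Sat(EG (AG p)) = {s3, s4}
s4 ∈ Sat(EG (AG p)) = {s3, s4}, so the formula holds at s4.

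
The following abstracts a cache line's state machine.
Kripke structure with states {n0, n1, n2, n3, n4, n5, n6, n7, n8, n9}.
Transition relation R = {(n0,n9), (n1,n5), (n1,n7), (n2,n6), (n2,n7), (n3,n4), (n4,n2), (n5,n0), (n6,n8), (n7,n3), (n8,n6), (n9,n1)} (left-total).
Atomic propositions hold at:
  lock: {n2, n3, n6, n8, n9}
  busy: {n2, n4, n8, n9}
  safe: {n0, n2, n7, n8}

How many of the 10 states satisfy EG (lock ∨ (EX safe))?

5

Sat(EX safe) = {s : some successor in {n0, n2, n7, n8}} = {n1, n2, n4, n5, n6}
Sat(lock ∨ (EX safe)) = {n1, n2, n3, n4, n5, n6, n8, n9}
EG (lock ∨ (EX safe)): greatest fixpoint, start Z0 = {n1, n2, n3, n4, n5, n6, n8, n9}, keep only states in Sat with some successor in Z. Z1 = {n1, n2, n3, n4, n6, n8, n9}; Z2 = {n2, n3, n4, n6, n8, n9}; Z3 = {n2, n3, n4, n6, n8}; fixed.
Sat(EG (lock ∨ (EX safe))) = {n2, n3, n4, n6, n8}
|Sat(EG (lock ∨ (EX safe)))| = |{n2, n3, n4, n6, n8}| = 5.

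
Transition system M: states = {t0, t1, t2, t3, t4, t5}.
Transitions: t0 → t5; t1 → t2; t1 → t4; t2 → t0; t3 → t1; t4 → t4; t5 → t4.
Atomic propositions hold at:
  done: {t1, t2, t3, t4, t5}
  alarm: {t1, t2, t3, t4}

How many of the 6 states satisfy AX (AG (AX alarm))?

Sat(AX alarm) = {s : every successor in {t1, t2, t3, t4}} = {t1, t3, t4, t5}
AG (AX alarm): greatest fixpoint, start Z0 = {t1, t3, t4, t5}, keep only states in Sat with every successor in Z. Z1 = {t3, t4, t5}; Z2 = {t4, t5}; fixed.
Sat(AG (AX alarm)) = {t4, t5}
Sat(AX (AG (AX alarm))) = {s : every successor in {t4, t5}} = {t0, t4, t5}
|Sat(AX (AG (AX alarm)))| = |{t0, t4, t5}| = 3.

3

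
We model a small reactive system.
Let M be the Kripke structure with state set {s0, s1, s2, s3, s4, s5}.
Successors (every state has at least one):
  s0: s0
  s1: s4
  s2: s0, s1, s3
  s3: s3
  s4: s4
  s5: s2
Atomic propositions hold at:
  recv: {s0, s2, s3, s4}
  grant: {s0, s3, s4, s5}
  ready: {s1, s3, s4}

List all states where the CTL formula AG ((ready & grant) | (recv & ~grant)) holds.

{s3, s4}

Sat(ready & grant) = {s3, s4}
Sat(~grant) = {s1, s2}
Sat(recv & ~grant) = {s2}
Sat((ready & grant) | (recv & ~grant)) = {s2, s3, s4}
AG ((ready & grant) | (recv & ~grant)): greatest fixpoint, start Z0 = {s2, s3, s4}, keep only states in Sat with every successor in Z. Z1 = {s3, s4}; fixed.
Sat(AG ((ready & grant) | (recv & ~grant))) = {s3, s4}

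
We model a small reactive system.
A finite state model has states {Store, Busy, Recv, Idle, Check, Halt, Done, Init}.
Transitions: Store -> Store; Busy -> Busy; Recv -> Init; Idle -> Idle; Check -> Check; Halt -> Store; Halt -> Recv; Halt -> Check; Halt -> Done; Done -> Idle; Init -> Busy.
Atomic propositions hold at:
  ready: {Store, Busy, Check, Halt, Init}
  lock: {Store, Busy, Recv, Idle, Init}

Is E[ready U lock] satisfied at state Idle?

E[ready U lock]: least fixpoint, start Z0 = Sat(lock) = {Store, Busy, Recv, Idle, Init}, add states in Sat(ready) with some successor in Z. Z1 = {Store, Busy, Recv, Idle, Halt, Init}; fixed.
Sat(E[ready U lock]) = {Store, Busy, Recv, Idle, Halt, Init}
Idle ∈ Sat(E[ready U lock]) = {Store, Busy, Recv, Idle, Halt, Init}, so the formula holds at Idle.

Yes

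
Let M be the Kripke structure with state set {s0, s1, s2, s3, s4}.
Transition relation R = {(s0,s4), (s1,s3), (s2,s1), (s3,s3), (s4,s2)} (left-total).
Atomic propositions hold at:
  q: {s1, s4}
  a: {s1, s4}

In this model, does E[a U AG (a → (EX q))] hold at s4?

Sat(EX q) = {s : some successor in {s1, s4}} = {s0, s2}
Sat(a → (EX q)) = {s0, s2, s3}
AG (a → (EX q)): greatest fixpoint, start Z0 = {s0, s2, s3}, keep only states in Sat with every successor in Z. Z1 = {s3}; fixed.
Sat(AG (a → (EX q))) = {s3}
E[a U AG (a → (EX q))]: least fixpoint, start Z0 = Sat(AG (a → (EX q))) = {s3}, add states in Sat(a) with some successor in Z. Z1 = {s1, s3}; fixed.
Sat(E[a U AG (a → (EX q))]) = {s1, s3}
s4 ∉ Sat(E[a U AG (a → (EX q))]) = {s1, s3}, so the formula does not hold at s4.

No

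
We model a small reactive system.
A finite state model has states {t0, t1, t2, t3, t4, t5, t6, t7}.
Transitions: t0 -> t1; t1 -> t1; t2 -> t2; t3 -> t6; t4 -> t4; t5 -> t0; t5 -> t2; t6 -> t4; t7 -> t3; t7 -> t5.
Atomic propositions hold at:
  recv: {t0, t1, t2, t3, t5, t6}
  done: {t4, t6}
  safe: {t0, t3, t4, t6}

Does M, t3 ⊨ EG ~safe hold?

No

Sat(~safe) = {t1, t2, t5, t7}
EG ~safe: greatest fixpoint, start Z0 = {t1, t2, t5, t7}, keep only states in Sat with some successor in Z. Already a fixed point.
Sat(EG ~safe) = {t1, t2, t5, t7}
t3 ∉ Sat(EG ~safe) = {t1, t2, t5, t7}, so the formula does not hold at t3.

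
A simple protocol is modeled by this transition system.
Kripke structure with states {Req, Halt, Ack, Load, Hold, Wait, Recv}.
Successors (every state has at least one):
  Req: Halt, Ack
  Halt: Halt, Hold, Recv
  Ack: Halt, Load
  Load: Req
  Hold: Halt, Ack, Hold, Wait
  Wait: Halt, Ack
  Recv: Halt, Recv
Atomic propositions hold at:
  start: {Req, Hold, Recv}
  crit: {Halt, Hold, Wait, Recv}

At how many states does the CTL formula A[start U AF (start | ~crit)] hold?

Sat(~crit) = {Req, Ack, Load}
Sat(start | ~crit) = {Req, Ack, Load, Hold, Recv}
AF (start | ~crit): least fixpoint, start Z0 = {Req, Ack, Load, Hold, Recv}, add states with every successor in Z. Already a fixed point.
Sat(AF (start | ~crit)) = {Req, Ack, Load, Hold, Recv}
A[start U AF (start | ~crit)]: least fixpoint, start Z0 = Sat(AF (start | ~crit)) = {Req, Ack, Load, Hold, Recv}, add states in Sat(start) with every successor in Z. Already a fixed point.
Sat(A[start U AF (start | ~crit)]) = {Req, Ack, Load, Hold, Recv}
|Sat(A[start U AF (start | ~crit)])| = |{Req, Ack, Load, Hold, Recv}| = 5.

5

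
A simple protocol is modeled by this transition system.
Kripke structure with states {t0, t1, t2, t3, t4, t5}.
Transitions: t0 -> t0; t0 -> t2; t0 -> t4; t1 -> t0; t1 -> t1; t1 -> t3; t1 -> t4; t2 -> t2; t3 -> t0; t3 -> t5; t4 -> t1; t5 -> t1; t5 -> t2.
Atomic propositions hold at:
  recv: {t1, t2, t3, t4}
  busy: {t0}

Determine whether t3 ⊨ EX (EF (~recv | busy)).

Yes

Sat(~recv) = {t0, t5}
Sat(~recv | busy) = {t0, t5}
EF (~recv | busy): least fixpoint, start Z0 = {t0, t5}, add states with some successor in Z. Z1 = {t0, t1, t3, t5}; Z2 = {t0, t1, t3, t4, t5}; fixed.
Sat(EF (~recv | busy)) = {t0, t1, t3, t4, t5}
Sat(EX (EF (~recv | busy))) = {s : some successor in {t0, t1, t3, t4, t5}} = {t0, t1, t3, t4, t5}
t3 ∈ Sat(EX (EF (~recv | busy))) = {t0, t1, t3, t4, t5}, so the formula holds at t3.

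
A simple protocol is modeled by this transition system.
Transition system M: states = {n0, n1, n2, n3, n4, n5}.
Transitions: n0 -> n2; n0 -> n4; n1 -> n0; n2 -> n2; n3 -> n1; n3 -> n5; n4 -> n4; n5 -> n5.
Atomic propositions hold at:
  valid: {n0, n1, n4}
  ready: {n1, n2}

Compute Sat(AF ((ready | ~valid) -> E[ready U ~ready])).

Sat(~valid) = {n2, n3, n5}
Sat(ready | ~valid) = {n1, n2, n3, n5}
Sat(~ready) = {n0, n3, n4, n5}
E[ready U ~ready]: least fixpoint, start Z0 = Sat(~ready) = {n0, n3, n4, n5}, add states in Sat(ready) with some successor in Z. Z1 = {n0, n1, n3, n4, n5}; fixed.
Sat(E[ready U ~ready]) = {n0, n1, n3, n4, n5}
Sat((ready | ~valid) -> E[ready U ~ready]) = {n0, n1, n3, n4, n5}
AF ((ready | ~valid) -> E[ready U ~ready]): least fixpoint, start Z0 = {n0, n1, n3, n4, n5}, add states with every successor in Z. Already a fixed point.
Sat(AF ((ready | ~valid) -> E[ready U ~ready])) = {n0, n1, n3, n4, n5}

{n0, n1, n3, n4, n5}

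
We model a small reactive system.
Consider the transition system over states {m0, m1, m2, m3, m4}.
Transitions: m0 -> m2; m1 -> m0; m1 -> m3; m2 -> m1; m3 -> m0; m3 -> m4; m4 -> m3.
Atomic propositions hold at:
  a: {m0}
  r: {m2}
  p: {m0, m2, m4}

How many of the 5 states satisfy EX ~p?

3

Sat(~p) = {m1, m3}
Sat(EX ~p) = {s : some successor in {m1, m3}} = {m1, m2, m4}
|Sat(EX ~p)| = |{m1, m2, m4}| = 3.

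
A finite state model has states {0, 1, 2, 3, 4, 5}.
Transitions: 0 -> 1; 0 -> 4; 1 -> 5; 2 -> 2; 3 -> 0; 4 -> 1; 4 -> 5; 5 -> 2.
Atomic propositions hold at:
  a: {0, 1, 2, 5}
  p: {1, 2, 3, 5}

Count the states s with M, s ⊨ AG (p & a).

Sat(p & a) = {1, 2, 5}
AG (p & a): greatest fixpoint, start Z0 = {1, 2, 5}, keep only states in Sat with every successor in Z. Already a fixed point.
Sat(AG (p & a)) = {1, 2, 5}
|Sat(AG (p & a))| = |{1, 2, 5}| = 3.

3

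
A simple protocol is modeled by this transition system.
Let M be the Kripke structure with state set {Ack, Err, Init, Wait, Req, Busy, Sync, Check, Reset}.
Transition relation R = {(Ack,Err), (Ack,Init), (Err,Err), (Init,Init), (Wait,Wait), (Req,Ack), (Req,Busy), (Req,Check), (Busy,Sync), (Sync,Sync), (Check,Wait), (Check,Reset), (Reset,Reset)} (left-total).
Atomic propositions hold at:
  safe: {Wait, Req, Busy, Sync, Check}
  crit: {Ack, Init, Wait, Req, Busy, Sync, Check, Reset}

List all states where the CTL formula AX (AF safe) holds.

{Wait, Busy, Sync}

AF safe: least fixpoint, start Z0 = {Wait, Req, Busy, Sync, Check}, add states with every successor in Z. Already a fixed point.
Sat(AF safe) = {Wait, Req, Busy, Sync, Check}
Sat(AX (AF safe)) = {s : every successor in {Wait, Req, Busy, Sync, Check}} = {Wait, Busy, Sync}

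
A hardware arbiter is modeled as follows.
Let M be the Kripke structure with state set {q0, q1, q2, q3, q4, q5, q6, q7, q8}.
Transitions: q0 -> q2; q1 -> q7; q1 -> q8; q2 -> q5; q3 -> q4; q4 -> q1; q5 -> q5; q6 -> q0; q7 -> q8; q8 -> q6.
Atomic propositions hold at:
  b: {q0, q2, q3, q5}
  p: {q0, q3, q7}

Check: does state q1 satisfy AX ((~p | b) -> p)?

No

Sat(~p) = {q1, q2, q4, q5, q6, q8}
Sat(~p | b) = {q0, q1, q2, q3, q4, q5, q6, q8}
Sat((~p | b) -> p) = {q0, q3, q7}
Sat(AX ((~p | b) -> p)) = {s : every successor in {q0, q3, q7}} = {q6}
q1 ∉ Sat(AX ((~p | b) -> p)) = {q6}, so the formula does not hold at q1.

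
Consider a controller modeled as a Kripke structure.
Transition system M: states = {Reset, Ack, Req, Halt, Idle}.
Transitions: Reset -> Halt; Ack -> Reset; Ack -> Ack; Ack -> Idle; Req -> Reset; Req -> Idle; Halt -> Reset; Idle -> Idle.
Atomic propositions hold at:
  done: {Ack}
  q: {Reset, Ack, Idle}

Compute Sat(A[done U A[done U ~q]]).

{Req, Halt}

Sat(~q) = {Req, Halt}
A[done U ~q]: least fixpoint, start Z0 = Sat(~q) = {Req, Halt}, add states in Sat(done) with every successor in Z. Already a fixed point.
Sat(A[done U ~q]) = {Req, Halt}
A[done U A[done U ~q]]: least fixpoint, start Z0 = Sat(A[done U ~q]) = {Req, Halt}, add states in Sat(done) with every successor in Z. Already a fixed point.
Sat(A[done U A[done U ~q]]) = {Req, Halt}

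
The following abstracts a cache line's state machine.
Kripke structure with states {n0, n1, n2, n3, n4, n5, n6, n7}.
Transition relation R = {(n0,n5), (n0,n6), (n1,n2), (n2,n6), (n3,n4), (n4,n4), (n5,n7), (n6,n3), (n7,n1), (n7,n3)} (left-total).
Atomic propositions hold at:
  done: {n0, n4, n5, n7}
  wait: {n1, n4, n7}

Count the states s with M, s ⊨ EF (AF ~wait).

7

Sat(~wait) = {n0, n2, n3, n5, n6}
AF ~wait: least fixpoint, start Z0 = {n0, n2, n3, n5, n6}, add states with every successor in Z. Z1 = {n0, n1, n2, n3, n5, n6}; Z2 = {n0, n1, n2, n3, n5, n6, n7}; fixed.
Sat(AF ~wait) = {n0, n1, n2, n3, n5, n6, n7}
EF (AF ~wait): least fixpoint, start Z0 = {n0, n1, n2, n3, n5, n6, n7}, add states with some successor in Z. Already a fixed point.
Sat(EF (AF ~wait)) = {n0, n1, n2, n3, n5, n6, n7}
|Sat(EF (AF ~wait))| = |{n0, n1, n2, n3, n5, n6, n7}| = 7.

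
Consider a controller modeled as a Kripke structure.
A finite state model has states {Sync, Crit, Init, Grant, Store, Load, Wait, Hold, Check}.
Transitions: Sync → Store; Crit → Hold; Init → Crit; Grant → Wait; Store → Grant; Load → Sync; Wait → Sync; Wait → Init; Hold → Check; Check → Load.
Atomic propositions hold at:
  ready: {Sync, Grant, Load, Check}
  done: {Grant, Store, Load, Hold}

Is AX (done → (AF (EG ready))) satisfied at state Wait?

EG ready: greatest fixpoint, start Z0 = {Sync, Grant, Load, Check}, keep only states in Sat with some successor in Z. Z1 = {Load, Check}; Z2 = {Check}; Z3 = ∅; fixed.
Sat(EG ready) = ∅
AF (EG ready): least fixpoint, start Z0 = ∅, add states with every successor in Z. Already a fixed point.
Sat(AF (EG ready)) = ∅
Sat(done → (AF (EG ready))) = {Sync, Crit, Init, Wait, Check}
Sat(AX (done → (AF (EG ready)))) = {s : every successor in {Sync, Crit, Init, Wait, Check}} = {Init, Grant, Load, Wait, Hold}
Wait ∈ Sat(AX (done → (AF (EG ready)))) = {Init, Grant, Load, Wait, Hold}, so the formula holds at Wait.

Yes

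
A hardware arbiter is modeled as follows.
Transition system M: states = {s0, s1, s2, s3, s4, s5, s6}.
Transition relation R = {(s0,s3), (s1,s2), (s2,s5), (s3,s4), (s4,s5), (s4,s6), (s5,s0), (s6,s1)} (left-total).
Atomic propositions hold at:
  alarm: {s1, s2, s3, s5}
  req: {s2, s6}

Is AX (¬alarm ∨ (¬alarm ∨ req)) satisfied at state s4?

No

Sat(¬alarm) = {s0, s4, s6}
Sat(¬alarm ∨ req) = {s0, s2, s4, s6}
Sat(¬alarm ∨ (¬alarm ∨ req)) = {s0, s2, s4, s6}
Sat(AX (¬alarm ∨ (¬alarm ∨ req))) = {s : every successor in {s0, s2, s4, s6}} = {s1, s3, s5}
s4 ∉ Sat(AX (¬alarm ∨ (¬alarm ∨ req))) = {s1, s3, s5}, so the formula does not hold at s4.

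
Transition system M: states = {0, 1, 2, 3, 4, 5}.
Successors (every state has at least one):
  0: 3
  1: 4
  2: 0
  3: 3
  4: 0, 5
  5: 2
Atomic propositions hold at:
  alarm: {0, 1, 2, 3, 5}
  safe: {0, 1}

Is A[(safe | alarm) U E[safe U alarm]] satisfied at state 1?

Yes

Sat(safe | alarm) = {0, 1, 2, 3, 5}
E[safe U alarm]: least fixpoint, start Z0 = Sat(alarm) = {0, 1, 2, 3, 5}, add states in Sat(safe) with some successor in Z. Already a fixed point.
Sat(E[safe U alarm]) = {0, 1, 2, 3, 5}
A[(safe | alarm) U E[safe U alarm]]: least fixpoint, start Z0 = Sat(E[safe U alarm]) = {0, 1, 2, 3, 5}, add states in Sat(safe | alarm) with every successor in Z. Already a fixed point.
Sat(A[(safe | alarm) U E[safe U alarm]]) = {0, 1, 2, 3, 5}
1 ∈ Sat(A[(safe | alarm) U E[safe U alarm]]) = {0, 1, 2, 3, 5}, so the formula holds at 1.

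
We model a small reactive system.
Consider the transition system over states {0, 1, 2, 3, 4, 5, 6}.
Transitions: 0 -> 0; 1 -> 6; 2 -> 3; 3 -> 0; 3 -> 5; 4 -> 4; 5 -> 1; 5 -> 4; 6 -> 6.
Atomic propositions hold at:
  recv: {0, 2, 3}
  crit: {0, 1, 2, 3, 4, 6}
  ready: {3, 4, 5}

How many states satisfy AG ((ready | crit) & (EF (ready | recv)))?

2

Sat(ready | crit) = {0, 1, 2, 3, 4, 5, 6}
Sat(ready | recv) = {0, 2, 3, 4, 5}
EF (ready | recv): least fixpoint, start Z0 = {0, 2, 3, 4, 5}, add states with some successor in Z. Already a fixed point.
Sat(EF (ready | recv)) = {0, 2, 3, 4, 5}
Sat((ready | crit) & (EF (ready | recv))) = {0, 2, 3, 4, 5}
AG ((ready | crit) & (EF (ready | recv))): greatest fixpoint, start Z0 = {0, 2, 3, 4, 5}, keep only states in Sat with every successor in Z. Z1 = {0, 2, 3, 4}; Z2 = {0, 2, 4}; Z3 = {0, 4}; fixed.
Sat(AG ((ready | crit) & (EF (ready | recv)))) = {0, 4}
|Sat(AG ((ready | crit) & (EF (ready | recv))))| = |{0, 4}| = 2.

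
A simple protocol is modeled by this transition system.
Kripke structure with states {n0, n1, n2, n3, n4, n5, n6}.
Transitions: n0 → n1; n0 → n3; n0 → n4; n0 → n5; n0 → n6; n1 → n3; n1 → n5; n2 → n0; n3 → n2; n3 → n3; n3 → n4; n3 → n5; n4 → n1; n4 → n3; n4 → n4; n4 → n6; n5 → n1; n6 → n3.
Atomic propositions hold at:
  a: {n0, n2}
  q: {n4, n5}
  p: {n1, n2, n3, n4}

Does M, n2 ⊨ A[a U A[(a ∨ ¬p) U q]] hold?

Sat(¬p) = {n0, n5, n6}
Sat(a ∨ ¬p) = {n0, n2, n5, n6}
A[(a ∨ ¬p) U q]: least fixpoint, start Z0 = Sat(q) = {n4, n5}, add states in Sat(a ∨ ¬p) with every successor in Z. Already a fixed point.
Sat(A[(a ∨ ¬p) U q]) = {n4, n5}
A[a U A[(a ∨ ¬p) U q]]: least fixpoint, start Z0 = Sat(A[(a ∨ ¬p) U q]) = {n4, n5}, add states in Sat(a) with every successor in Z. Already a fixed point.
Sat(A[a U A[(a ∨ ¬p) U q]]) = {n4, n5}
n2 ∉ Sat(A[a U A[(a ∨ ¬p) U q]]) = {n4, n5}, so the formula does not hold at n2.

No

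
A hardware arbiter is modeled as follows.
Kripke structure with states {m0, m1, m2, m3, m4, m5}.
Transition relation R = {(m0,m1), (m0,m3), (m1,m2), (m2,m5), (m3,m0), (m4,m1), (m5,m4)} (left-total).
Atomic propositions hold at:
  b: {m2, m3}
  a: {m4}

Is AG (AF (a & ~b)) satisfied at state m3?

No

Sat(~b) = {m0, m1, m4, m5}
Sat(a & ~b) = {m4}
AF (a & ~b): least fixpoint, start Z0 = {m4}, add states with every successor in Z. Z1 = {m4, m5}; Z2 = {m2, m4, m5}; Z3 = {m1, m2, m4, m5}; fixed.
Sat(AF (a & ~b)) = {m1, m2, m4, m5}
AG (AF (a & ~b)): greatest fixpoint, start Z0 = {m1, m2, m4, m5}, keep only states in Sat with every successor in Z. Already a fixed point.
Sat(AG (AF (a & ~b))) = {m1, m2, m4, m5}
m3 ∉ Sat(AG (AF (a & ~b))) = {m1, m2, m4, m5}, so the formula does not hold at m3.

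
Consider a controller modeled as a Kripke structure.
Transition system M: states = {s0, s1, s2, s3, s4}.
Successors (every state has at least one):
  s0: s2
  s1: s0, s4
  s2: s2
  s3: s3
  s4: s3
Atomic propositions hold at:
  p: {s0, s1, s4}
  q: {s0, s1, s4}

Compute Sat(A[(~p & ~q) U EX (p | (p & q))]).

{s1}

Sat(~p) = {s2, s3}
Sat(~q) = {s2, s3}
Sat(~p & ~q) = {s2, s3}
Sat(p & q) = {s0, s1, s4}
Sat(p | (p & q)) = {s0, s1, s4}
Sat(EX (p | (p & q))) = {s : some successor in {s0, s1, s4}} = {s1}
A[(~p & ~q) U EX (p | (p & q))]: least fixpoint, start Z0 = Sat(EX (p | (p & q))) = {s1}, add states in Sat(~p & ~q) with every successor in Z. Already a fixed point.
Sat(A[(~p & ~q) U EX (p | (p & q))]) = {s1}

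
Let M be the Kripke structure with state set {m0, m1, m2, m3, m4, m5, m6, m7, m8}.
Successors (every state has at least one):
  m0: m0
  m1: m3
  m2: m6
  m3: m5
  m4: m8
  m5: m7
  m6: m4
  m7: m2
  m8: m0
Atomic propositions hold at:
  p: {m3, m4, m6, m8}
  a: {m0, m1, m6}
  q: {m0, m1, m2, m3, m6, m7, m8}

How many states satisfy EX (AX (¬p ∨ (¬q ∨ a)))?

Sat(¬p) = {m0, m1, m2, m5, m7}
Sat(¬q) = {m4, m5}
Sat(¬q ∨ a) = {m0, m1, m4, m5, m6}
Sat(¬p ∨ (¬q ∨ a)) = {m0, m1, m2, m4, m5, m6, m7}
Sat(AX (¬p ∨ (¬q ∨ a))) = {s : every successor in {m0, m1, m2, m4, m5, m6, m7}} = {m0, m2, m3, m5, m6, m7, m8}
Sat(EX (AX (¬p ∨ (¬q ∨ a)))) = {s : some successor in {m0, m2, m3, m5, m6, m7, m8}} = {m0, m1, m2, m3, m4, m5, m7, m8}
|Sat(EX (AX (¬p ∨ (¬q ∨ a))))| = |{m0, m1, m2, m3, m4, m5, m7, m8}| = 8.

8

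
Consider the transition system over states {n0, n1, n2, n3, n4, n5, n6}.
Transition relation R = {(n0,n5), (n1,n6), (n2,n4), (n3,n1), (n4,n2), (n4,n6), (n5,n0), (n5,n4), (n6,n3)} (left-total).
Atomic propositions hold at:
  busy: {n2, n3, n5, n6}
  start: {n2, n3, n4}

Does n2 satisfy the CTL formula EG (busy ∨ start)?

Sat(busy ∨ start) = {n2, n3, n4, n5, n6}
EG (busy ∨ start): greatest fixpoint, start Z0 = {n2, n3, n4, n5, n6}, keep only states in Sat with some successor in Z. Z1 = {n2, n4, n5, n6}; Z2 = {n2, n4, n5}; fixed.
Sat(EG (busy ∨ start)) = {n2, n4, n5}
n2 ∈ Sat(EG (busy ∨ start)) = {n2, n4, n5}, so the formula holds at n2.

Yes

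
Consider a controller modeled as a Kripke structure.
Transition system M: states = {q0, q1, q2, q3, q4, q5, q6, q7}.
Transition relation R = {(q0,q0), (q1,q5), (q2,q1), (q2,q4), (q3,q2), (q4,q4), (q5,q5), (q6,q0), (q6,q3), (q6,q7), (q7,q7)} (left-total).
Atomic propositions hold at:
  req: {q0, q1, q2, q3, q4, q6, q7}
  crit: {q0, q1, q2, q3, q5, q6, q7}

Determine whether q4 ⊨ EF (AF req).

Yes

AF req: least fixpoint, start Z0 = {q0, q1, q2, q3, q4, q6, q7}, add states with every successor in Z. Already a fixed point.
Sat(AF req) = {q0, q1, q2, q3, q4, q6, q7}
EF (AF req): least fixpoint, start Z0 = {q0, q1, q2, q3, q4, q6, q7}, add states with some successor in Z. Already a fixed point.
Sat(EF (AF req)) = {q0, q1, q2, q3, q4, q6, q7}
q4 ∈ Sat(EF (AF req)) = {q0, q1, q2, q3, q4, q6, q7}, so the formula holds at q4.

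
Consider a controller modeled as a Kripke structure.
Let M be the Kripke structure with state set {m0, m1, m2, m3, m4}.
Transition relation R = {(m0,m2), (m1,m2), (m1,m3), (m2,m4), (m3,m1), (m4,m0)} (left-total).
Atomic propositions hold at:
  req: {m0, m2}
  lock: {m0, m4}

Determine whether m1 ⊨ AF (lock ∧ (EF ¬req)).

No

Sat(¬req) = {m1, m3, m4}
EF ¬req: least fixpoint, start Z0 = {m1, m3, m4}, add states with some successor in Z. Z1 = {m1, m2, m3, m4}; Z2 = {m0, m1, m2, m3, m4}; fixed.
Sat(EF ¬req) = {m0, m1, m2, m3, m4}
Sat(lock ∧ (EF ¬req)) = {m0, m4}
AF (lock ∧ (EF ¬req)): least fixpoint, start Z0 = {m0, m4}, add states with every successor in Z. Z1 = {m0, m2, m4}; fixed.
Sat(AF (lock ∧ (EF ¬req))) = {m0, m2, m4}
m1 ∉ Sat(AF (lock ∧ (EF ¬req))) = {m0, m2, m4}, so the formula does not hold at m1.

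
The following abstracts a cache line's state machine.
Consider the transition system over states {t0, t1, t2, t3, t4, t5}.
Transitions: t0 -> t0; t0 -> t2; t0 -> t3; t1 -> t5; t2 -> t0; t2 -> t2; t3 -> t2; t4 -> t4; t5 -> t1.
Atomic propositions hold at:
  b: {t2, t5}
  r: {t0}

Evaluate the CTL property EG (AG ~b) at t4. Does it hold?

Sat(~b) = {t0, t1, t3, t4}
AG ~b: greatest fixpoint, start Z0 = {t0, t1, t3, t4}, keep only states in Sat with every successor in Z. Z1 = {t4}; fixed.
Sat(AG ~b) = {t4}
EG (AG ~b): greatest fixpoint, start Z0 = {t4}, keep only states in Sat with some successor in Z. Already a fixed point.
Sat(EG (AG ~b)) = {t4}
t4 ∈ Sat(EG (AG ~b)) = {t4}, so the formula holds at t4.

Yes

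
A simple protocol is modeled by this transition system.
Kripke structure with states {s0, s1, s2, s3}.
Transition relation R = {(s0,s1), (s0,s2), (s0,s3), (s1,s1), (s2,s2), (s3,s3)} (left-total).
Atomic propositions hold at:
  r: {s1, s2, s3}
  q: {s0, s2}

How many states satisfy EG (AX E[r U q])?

1

E[r U q]: least fixpoint, start Z0 = Sat(q) = {s0, s2}, add states in Sat(r) with some successor in Z. Already a fixed point.
Sat(E[r U q]) = {s0, s2}
Sat(AX E[r U q]) = {s : every successor in {s0, s2}} = {s2}
EG (AX E[r U q]): greatest fixpoint, start Z0 = {s2}, keep only states in Sat with some successor in Z. Already a fixed point.
Sat(EG (AX E[r U q])) = {s2}
|Sat(EG (AX E[r U q]))| = |{s2}| = 1.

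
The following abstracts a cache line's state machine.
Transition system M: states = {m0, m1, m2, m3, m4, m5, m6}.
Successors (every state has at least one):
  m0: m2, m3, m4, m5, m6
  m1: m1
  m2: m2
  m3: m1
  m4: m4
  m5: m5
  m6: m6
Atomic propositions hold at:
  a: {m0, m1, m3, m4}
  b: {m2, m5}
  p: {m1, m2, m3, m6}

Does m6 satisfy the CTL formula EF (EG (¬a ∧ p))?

Sat(¬a) = {m2, m5, m6}
Sat(¬a ∧ p) = {m2, m6}
EG (¬a ∧ p): greatest fixpoint, start Z0 = {m2, m6}, keep only states in Sat with some successor in Z. Already a fixed point.
Sat(EG (¬a ∧ p)) = {m2, m6}
EF (EG (¬a ∧ p)): least fixpoint, start Z0 = {m2, m6}, add states with some successor in Z. Z1 = {m0, m2, m6}; fixed.
Sat(EF (EG (¬a ∧ p))) = {m0, m2, m6}
m6 ∈ Sat(EF (EG (¬a ∧ p))) = {m0, m2, m6}, so the formula holds at m6.

Yes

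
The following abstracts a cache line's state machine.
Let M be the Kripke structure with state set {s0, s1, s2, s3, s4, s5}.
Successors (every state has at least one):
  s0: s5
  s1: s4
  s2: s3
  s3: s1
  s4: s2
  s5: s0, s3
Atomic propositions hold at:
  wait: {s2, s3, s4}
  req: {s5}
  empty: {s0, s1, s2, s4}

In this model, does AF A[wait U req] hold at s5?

A[wait U req]: least fixpoint, start Z0 = Sat(req) = {s5}, add states in Sat(wait) with every successor in Z. Already a fixed point.
Sat(A[wait U req]) = {s5}
AF A[wait U req]: least fixpoint, start Z0 = {s5}, add states with every successor in Z. Z1 = {s0, s5}; fixed.
Sat(AF A[wait U req]) = {s0, s5}
s5 ∈ Sat(AF A[wait U req]) = {s0, s5}, so the formula holds at s5.

Yes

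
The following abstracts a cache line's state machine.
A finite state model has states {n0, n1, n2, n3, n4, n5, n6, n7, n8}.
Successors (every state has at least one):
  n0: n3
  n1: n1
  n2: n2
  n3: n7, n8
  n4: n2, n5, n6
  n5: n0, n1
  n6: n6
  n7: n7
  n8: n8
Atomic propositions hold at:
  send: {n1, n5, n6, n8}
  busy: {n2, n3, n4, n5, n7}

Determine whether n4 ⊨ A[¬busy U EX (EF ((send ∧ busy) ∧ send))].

Yes

Sat(¬busy) = {n0, n1, n6, n8}
Sat(send ∧ busy) = {n5}
Sat((send ∧ busy) ∧ send) = {n5}
EF ((send ∧ busy) ∧ send): least fixpoint, start Z0 = {n5}, add states with some successor in Z. Z1 = {n4, n5}; fixed.
Sat(EF ((send ∧ busy) ∧ send)) = {n4, n5}
Sat(EX (EF ((send ∧ busy) ∧ send))) = {s : some successor in {n4, n5}} = {n4}
A[¬busy U EX (EF ((send ∧ busy) ∧ send))]: least fixpoint, start Z0 = Sat(EX (EF ((send ∧ busy) ∧ send))) = {n4}, add states in Sat(¬busy) with every successor in Z. Already a fixed point.
Sat(A[¬busy U EX (EF ((send ∧ busy) ∧ send))]) = {n4}
n4 ∈ Sat(A[¬busy U EX (EF ((send ∧ busy) ∧ send))]) = {n4}, so the formula holds at n4.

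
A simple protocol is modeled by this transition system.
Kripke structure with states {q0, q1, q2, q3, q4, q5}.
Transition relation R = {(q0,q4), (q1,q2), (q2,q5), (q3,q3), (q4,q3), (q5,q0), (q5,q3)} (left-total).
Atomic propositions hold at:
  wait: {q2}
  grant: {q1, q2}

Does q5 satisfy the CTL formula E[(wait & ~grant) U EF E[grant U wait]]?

No

Sat(~grant) = {q0, q3, q4, q5}
Sat(wait & ~grant) = ∅
E[grant U wait]: least fixpoint, start Z0 = Sat(wait) = {q2}, add states in Sat(grant) with some successor in Z. Z1 = {q1, q2}; fixed.
Sat(E[grant U wait]) = {q1, q2}
EF E[grant U wait]: least fixpoint, start Z0 = {q1, q2}, add states with some successor in Z. Already a fixed point.
Sat(EF E[grant U wait]) = {q1, q2}
E[(wait & ~grant) U EF E[grant U wait]]: least fixpoint, start Z0 = Sat(EF E[grant U wait]) = {q1, q2}, add states in Sat(wait & ~grant) with some successor in Z. Already a fixed point.
Sat(E[(wait & ~grant) U EF E[grant U wait]]) = {q1, q2}
q5 ∉ Sat(E[(wait & ~grant) U EF E[grant U wait]]) = {q1, q2}, so the formula does not hold at q5.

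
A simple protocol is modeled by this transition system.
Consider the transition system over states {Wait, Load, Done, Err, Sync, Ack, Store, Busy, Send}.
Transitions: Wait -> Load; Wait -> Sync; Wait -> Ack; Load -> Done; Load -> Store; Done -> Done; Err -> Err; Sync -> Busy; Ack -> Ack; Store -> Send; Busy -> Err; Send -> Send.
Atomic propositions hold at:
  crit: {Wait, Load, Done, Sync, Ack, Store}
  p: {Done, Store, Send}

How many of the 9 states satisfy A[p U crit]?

A[p U crit]: least fixpoint, start Z0 = Sat(crit) = {Wait, Load, Done, Sync, Ack, Store}, add states in Sat(p) with every successor in Z. Already a fixed point.
Sat(A[p U crit]) = {Wait, Load, Done, Sync, Ack, Store}
|Sat(A[p U crit])| = |{Wait, Load, Done, Sync, Ack, Store}| = 6.

6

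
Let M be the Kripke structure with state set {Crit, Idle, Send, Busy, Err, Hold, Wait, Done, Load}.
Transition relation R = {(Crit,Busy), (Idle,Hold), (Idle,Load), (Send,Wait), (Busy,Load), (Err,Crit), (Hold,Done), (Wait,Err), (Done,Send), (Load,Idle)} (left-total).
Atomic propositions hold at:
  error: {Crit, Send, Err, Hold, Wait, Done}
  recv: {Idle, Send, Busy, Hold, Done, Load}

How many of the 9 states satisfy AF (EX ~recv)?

Sat(~recv) = {Crit, Err, Wait}
Sat(EX ~recv) = {s : some successor in {Crit, Err, Wait}} = {Send, Err, Wait}
AF (EX ~recv): least fixpoint, start Z0 = {Send, Err, Wait}, add states with every successor in Z. Z1 = {Send, Err, Wait, Done}; Z2 = {Send, Err, Hold, Wait, Done}; fixed.
Sat(AF (EX ~recv)) = {Send, Err, Hold, Wait, Done}
|Sat(AF (EX ~recv))| = |{Send, Err, Hold, Wait, Done}| = 5.

5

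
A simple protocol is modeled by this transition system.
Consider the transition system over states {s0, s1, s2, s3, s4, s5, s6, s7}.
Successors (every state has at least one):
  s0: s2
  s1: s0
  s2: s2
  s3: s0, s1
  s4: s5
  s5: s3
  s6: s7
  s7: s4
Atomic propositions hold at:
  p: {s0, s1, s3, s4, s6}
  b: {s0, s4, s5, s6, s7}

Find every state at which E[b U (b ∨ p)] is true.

{s0, s1, s3, s4, s5, s6, s7}

Sat(b ∨ p) = {s0, s1, s3, s4, s5, s6, s7}
E[b U (b ∨ p)]: least fixpoint, start Z0 = Sat((b ∨ p)) = {s0, s1, s3, s4, s5, s6, s7}, add states in Sat(b) with some successor in Z. Already a fixed point.
Sat(E[b U (b ∨ p)]) = {s0, s1, s3, s4, s5, s6, s7}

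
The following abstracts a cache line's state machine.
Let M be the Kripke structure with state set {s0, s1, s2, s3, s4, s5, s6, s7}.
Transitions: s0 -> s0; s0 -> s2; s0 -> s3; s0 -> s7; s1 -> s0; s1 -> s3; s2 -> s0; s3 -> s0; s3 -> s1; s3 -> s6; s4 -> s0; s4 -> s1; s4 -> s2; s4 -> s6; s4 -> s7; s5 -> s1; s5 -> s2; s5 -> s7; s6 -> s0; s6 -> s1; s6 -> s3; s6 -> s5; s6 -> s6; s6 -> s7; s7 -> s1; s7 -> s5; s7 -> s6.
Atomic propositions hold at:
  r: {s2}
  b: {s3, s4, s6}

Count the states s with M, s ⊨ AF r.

1

AF r: least fixpoint, start Z0 = {s2}, add states with every successor in Z. Already a fixed point.
Sat(AF r) = {s2}
|Sat(AF r)| = |{s2}| = 1.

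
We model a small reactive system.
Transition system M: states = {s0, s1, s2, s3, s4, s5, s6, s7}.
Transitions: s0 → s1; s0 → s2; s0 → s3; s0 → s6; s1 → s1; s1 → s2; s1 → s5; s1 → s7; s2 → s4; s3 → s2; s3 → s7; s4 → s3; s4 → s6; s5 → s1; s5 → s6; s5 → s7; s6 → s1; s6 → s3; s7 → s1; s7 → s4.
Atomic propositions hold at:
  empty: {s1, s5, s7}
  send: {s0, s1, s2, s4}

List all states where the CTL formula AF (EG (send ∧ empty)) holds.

{s1}

Sat(send ∧ empty) = {s1}
EG (send ∧ empty): greatest fixpoint, start Z0 = {s1}, keep only states in Sat with some successor in Z. Already a fixed point.
Sat(EG (send ∧ empty)) = {s1}
AF (EG (send ∧ empty)): least fixpoint, start Z0 = {s1}, add states with every successor in Z. Already a fixed point.
Sat(AF (EG (send ∧ empty))) = {s1}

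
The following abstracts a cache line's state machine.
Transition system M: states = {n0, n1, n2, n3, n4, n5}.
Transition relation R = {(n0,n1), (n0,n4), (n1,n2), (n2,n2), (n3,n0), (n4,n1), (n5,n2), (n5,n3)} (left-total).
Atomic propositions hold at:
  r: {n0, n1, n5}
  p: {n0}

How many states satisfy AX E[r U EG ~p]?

5

Sat(~p) = {n1, n2, n3, n4, n5}
EG ~p: greatest fixpoint, start Z0 = {n1, n2, n3, n4, n5}, keep only states in Sat with some successor in Z. Z1 = {n1, n2, n4, n5}; fixed.
Sat(EG ~p) = {n1, n2, n4, n5}
E[r U EG ~p]: least fixpoint, start Z0 = Sat(EG ~p) = {n1, n2, n4, n5}, add states in Sat(r) with some successor in Z. Z1 = {n0, n1, n2, n4, n5}; fixed.
Sat(E[r U EG ~p]) = {n0, n1, n2, n4, n5}
Sat(AX E[r U EG ~p]) = {s : every successor in {n0, n1, n2, n4, n5}} = {n0, n1, n2, n3, n4}
|Sat(AX E[r U EG ~p])| = |{n0, n1, n2, n3, n4}| = 5.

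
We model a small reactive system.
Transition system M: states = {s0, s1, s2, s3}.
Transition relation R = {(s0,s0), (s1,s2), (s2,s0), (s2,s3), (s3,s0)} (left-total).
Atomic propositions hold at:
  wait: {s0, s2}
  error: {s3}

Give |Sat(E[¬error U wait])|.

3

Sat(¬error) = {s0, s1, s2}
E[¬error U wait]: least fixpoint, start Z0 = Sat(wait) = {s0, s2}, add states in Sat(¬error) with some successor in Z. Z1 = {s0, s1, s2}; fixed.
Sat(E[¬error U wait]) = {s0, s1, s2}
|Sat(E[¬error U wait])| = |{s0, s1, s2}| = 3.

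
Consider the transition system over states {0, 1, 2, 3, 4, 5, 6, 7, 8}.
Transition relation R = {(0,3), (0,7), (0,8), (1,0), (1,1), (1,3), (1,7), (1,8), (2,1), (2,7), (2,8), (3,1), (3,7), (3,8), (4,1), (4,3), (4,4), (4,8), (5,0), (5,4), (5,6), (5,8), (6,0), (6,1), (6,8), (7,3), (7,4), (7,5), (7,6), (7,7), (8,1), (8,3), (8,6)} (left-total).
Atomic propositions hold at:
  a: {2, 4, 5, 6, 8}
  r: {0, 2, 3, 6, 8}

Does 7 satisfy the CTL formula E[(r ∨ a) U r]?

Sat(r ∨ a) = {0, 2, 3, 4, 5, 6, 8}
E[(r ∨ a) U r]: least fixpoint, start Z0 = Sat(r) = {0, 2, 3, 6, 8}, add states in Sat(r ∨ a) with some successor in Z. Z1 = {0, 2, 3, 4, 5, 6, 8}; fixed.
Sat(E[(r ∨ a) U r]) = {0, 2, 3, 4, 5, 6, 8}
7 ∉ Sat(E[(r ∨ a) U r]) = {0, 2, 3, 4, 5, 6, 8}, so the formula does not hold at 7.

No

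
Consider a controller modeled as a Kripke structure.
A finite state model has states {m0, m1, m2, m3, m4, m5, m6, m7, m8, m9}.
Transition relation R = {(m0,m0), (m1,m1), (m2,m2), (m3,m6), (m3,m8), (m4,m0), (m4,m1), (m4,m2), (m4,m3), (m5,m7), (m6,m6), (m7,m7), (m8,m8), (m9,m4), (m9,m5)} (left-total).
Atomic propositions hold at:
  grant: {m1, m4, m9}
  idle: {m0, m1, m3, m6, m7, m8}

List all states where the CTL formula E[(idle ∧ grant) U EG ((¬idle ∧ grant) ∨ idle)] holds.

{m0, m1, m3, m4, m6, m7, m8, m9}

Sat(idle ∧ grant) = {m1}
Sat(¬idle) = {m2, m4, m5, m9}
Sat(¬idle ∧ grant) = {m4, m9}
Sat((¬idle ∧ grant) ∨ idle) = {m0, m1, m3, m4, m6, m7, m8, m9}
EG ((¬idle ∧ grant) ∨ idle): greatest fixpoint, start Z0 = {m0, m1, m3, m4, m6, m7, m8, m9}, keep only states in Sat with some successor in Z. Already a fixed point.
Sat(EG ((¬idle ∧ grant) ∨ idle)) = {m0, m1, m3, m4, m6, m7, m8, m9}
E[(idle ∧ grant) U EG ((¬idle ∧ grant) ∨ idle)]: least fixpoint, start Z0 = Sat(EG ((¬idle ∧ grant) ∨ idle)) = {m0, m1, m3, m4, m6, m7, m8, m9}, add states in Sat(idle ∧ grant) with some successor in Z. Already a fixed point.
Sat(E[(idle ∧ grant) U EG ((¬idle ∧ grant) ∨ idle)]) = {m0, m1, m3, m4, m6, m7, m8, m9}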